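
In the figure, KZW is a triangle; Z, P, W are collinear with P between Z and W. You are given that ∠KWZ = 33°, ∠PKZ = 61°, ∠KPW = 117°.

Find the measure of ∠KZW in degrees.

1. ∠KPZ = 63°  [linear pair at P on ZW]
2. ∠KZP = 56°  [△KZP]
3. ∠KZW = 56°  [P on ray ZW]

∠KZW = 56°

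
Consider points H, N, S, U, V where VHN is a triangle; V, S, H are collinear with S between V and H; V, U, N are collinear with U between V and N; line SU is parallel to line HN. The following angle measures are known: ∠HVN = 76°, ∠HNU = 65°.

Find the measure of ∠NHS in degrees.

∠NHS = 39°

1. ∠HNV = 65°  [U on ray NV]
2. ∠NHV = 39°  [△VHN]
3. ∠NHS = 39°  [S on ray HV]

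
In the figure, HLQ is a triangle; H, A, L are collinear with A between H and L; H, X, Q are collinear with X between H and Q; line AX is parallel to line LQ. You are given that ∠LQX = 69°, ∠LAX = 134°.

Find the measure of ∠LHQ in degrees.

1. ∠HQL = 69°  [X on ray QH]
2. ∠HAX = 46°  [linear pair at A on HL]
3. ∠AXH = 69°  [AX∥LQ, corresponding at X]
4. ∠AHX = 65°  [△HAX]
5. ∠LHQ = 65°  [A on HL, X on HQ]

∠LHQ = 65°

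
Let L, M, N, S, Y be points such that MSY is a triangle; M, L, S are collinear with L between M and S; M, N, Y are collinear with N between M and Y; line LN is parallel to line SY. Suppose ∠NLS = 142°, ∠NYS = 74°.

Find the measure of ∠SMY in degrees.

1. ∠MLN = 38°  [linear pair at L on MS]
2. ∠MYS = 74°  [N on ray YM]
3. ∠MSY = 38°  [LN∥SY, corresponding at L]
4. ∠SMY = 68°  [△MSY]

∠SMY = 68°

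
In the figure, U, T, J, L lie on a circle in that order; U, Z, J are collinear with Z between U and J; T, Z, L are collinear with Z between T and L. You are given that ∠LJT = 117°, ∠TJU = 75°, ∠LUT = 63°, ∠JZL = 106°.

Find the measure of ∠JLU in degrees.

∠JLU = 107°

1. ∠TLU = 75°  [same arc UT]
2. ∠LTU = 42°  [△UTL]
3. ∠LZU = 74°  [linear pair at Z on UJ]
4. ∠JUL = 31°  [△UZL]
5. ∠LJU = 42°  [same arc UL]
6. ∠JLU = 107°  [△UJL]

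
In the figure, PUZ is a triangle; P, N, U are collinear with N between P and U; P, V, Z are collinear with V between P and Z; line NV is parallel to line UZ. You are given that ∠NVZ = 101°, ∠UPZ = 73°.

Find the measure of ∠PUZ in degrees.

∠PUZ = 28°

1. ∠NVP = 79°  [linear pair at V on PZ]
2. ∠NPV = 73°  [N on PU, V on PZ]
3. ∠PNV = 28°  [△PNV]
4. ∠PUZ = 28°  [NV∥UZ, corresponding at N]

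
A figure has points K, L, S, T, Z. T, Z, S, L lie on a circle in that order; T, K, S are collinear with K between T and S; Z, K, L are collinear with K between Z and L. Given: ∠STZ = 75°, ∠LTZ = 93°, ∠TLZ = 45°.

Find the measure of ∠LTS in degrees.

1. ∠SLZ = 75°  [same arc ZS]
2. ∠LSZ = 87°  [cyclic TZSL, opposite ∠T+∠S]
3. ∠LZS = 18°  [△ZSL]
4. ∠LTS = 18°  [same arc SL]

∠LTS = 18°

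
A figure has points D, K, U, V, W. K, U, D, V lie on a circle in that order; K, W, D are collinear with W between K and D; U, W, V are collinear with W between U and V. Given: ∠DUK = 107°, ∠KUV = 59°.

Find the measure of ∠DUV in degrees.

1. ∠DVK = 73°  [cyclic KUDV, opposite ∠U+∠V]
2. ∠KDV = 59°  [same arc KV]
3. ∠DKV = 48°  [△KDV]
4. ∠DUV = 48°  [same arc DV]

∠DUV = 48°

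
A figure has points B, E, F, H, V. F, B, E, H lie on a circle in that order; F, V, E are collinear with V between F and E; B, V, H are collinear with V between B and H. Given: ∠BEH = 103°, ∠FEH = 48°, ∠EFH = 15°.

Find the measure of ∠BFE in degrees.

1. ∠BFH = 77°  [cyclic FBEH, opposite ∠F+∠E]
2. ∠FBH = 48°  [same arc FH]
3. ∠EHF = 117°  [△FEH]
4. ∠BHF = 55°  [△FBH]
5. ∠EBF = 63°  [cyclic FBEH, opposite ∠B+∠H]
6. ∠BEF = 55°  [same arc FB]
7. ∠BFE = 62°  [△FBE]

∠BFE = 62°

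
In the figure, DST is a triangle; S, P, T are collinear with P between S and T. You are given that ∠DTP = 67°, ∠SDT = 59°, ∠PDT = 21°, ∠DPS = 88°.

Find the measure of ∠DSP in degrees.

1. ∠DTS = 67°  [P on ray TS]
2. ∠DST = 54°  [△DST]
3. ∠DSP = 54°  [P on ray ST]

∠DSP = 54°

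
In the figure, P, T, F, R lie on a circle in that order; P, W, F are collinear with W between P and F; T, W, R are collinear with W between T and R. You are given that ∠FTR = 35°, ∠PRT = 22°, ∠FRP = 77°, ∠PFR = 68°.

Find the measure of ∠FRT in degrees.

1. ∠PFT = 22°  [same arc PT]
2. ∠FTP = 103°  [cyclic PTFR, opposite ∠T+∠R]
3. ∠FPT = 55°  [△PTF]
4. ∠FRT = 55°  [same arc TF]

∠FRT = 55°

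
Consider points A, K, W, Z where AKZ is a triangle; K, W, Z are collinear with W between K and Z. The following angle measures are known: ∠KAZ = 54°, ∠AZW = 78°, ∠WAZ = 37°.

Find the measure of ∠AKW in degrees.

1. ∠AZK = 78°  [W on ray ZK]
2. ∠AKZ = 48°  [△AKZ]
3. ∠AKW = 48°  [W on ray KZ]

∠AKW = 48°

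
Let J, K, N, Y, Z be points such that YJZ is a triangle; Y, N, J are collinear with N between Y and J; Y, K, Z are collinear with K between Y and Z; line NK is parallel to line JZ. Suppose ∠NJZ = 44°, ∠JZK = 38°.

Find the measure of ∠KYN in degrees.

∠KYN = 98°

1. ∠YJZ = 44°  [N on ray JY]
2. ∠JZY = 38°  [K on ray ZY]
3. ∠JYZ = 98°  [△YJZ]
4. ∠KYN = 98°  [N on YJ, K on YZ]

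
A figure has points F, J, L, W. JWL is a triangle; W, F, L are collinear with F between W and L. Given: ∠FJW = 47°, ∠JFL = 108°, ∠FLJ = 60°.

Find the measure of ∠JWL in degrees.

1. ∠JFW = 72°  [linear pair at F on WL]
2. ∠FWJ = 61°  [△JWF]
3. ∠JWL = 61°  [F on ray WL]

∠JWL = 61°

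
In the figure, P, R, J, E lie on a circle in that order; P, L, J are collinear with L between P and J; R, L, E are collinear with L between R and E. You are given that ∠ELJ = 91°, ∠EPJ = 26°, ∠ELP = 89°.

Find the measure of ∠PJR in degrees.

∠PJR = 65°

1. ∠ERJ = 26°  [same arc JE]
2. ∠JLR = 89°  [vertical angles at L]
3. ∠PJR = 65°  [△RLJ]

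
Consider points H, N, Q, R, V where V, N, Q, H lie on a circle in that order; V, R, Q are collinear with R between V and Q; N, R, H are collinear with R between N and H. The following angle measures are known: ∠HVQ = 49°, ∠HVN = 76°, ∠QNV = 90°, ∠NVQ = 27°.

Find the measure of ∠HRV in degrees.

∠HRV = 68°

1. ∠HNQ = 49°  [same arc QH]
2. ∠NQV = 63°  [△VNQ]
3. ∠NRQ = 68°  [△NRQ]
4. ∠HRV = 68°  [vertical angles at R]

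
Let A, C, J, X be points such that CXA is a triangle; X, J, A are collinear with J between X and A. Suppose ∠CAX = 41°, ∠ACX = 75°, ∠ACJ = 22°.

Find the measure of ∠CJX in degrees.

1. ∠CAJ = 41°  [J on ray AX]
2. ∠AJC = 117°  [△CJA]
3. ∠CJX = 63°  [linear pair at J on XA]

∠CJX = 63°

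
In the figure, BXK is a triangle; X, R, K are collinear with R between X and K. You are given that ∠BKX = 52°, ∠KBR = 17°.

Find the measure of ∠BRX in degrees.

∠BRX = 69°

1. ∠BKR = 52°  [R on ray KX]
2. ∠BRK = 111°  [△BRK]
3. ∠BRX = 69°  [linear pair at R on XK]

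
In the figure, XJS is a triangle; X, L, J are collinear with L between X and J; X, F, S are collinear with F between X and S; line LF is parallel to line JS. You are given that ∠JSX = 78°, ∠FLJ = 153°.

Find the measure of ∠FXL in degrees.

1. ∠LFX = 78°  [LF∥JS, corresponding at F]
2. ∠FLX = 27°  [linear pair at L on XJ]
3. ∠FXL = 75°  [△XLF]

∠FXL = 75°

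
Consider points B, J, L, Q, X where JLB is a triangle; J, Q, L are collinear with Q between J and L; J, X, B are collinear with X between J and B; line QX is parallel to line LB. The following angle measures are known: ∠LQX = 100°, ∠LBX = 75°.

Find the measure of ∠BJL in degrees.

1. ∠JQX = 80°  [linear pair at Q on JL]
2. ∠JBL = 75°  [X on ray BJ]
3. ∠BLJ = 80°  [QX∥LB, corresponding at Q]
4. ∠BJL = 25°  [△JLB]

∠BJL = 25°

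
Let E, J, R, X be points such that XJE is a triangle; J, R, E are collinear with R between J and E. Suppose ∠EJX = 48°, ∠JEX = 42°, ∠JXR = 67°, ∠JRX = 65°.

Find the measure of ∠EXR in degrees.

∠EXR = 23°

1. ∠REX = 42°  [R on ray EJ]
2. ∠ERX = 115°  [linear pair at R on JE]
3. ∠EXR = 23°  [△XRE]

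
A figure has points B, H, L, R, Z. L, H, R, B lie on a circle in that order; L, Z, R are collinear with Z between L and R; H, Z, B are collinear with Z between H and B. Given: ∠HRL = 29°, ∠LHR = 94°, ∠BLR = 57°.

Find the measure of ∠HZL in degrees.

1. ∠BHR = 57°  [same arc RB]
2. ∠HZR = 94°  [△HZR]
3. ∠HZL = 86°  [linear pair at Z on LR]

∠HZL = 86°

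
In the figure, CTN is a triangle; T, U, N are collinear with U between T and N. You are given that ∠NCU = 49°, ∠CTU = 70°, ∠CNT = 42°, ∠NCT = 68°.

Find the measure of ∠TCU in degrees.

1. ∠CNU = 42°  [U on ray NT]
2. ∠CUN = 89°  [△CUN]
3. ∠CUT = 91°  [linear pair at U on TN]
4. ∠TCU = 19°  [△CTU]

∠TCU = 19°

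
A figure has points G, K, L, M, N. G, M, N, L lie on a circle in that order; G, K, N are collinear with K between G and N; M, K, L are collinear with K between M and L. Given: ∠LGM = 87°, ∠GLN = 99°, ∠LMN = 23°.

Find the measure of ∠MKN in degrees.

∠MKN = 122°

1. ∠LNM = 93°  [cyclic GMNL, opposite ∠G+∠N]
2. ∠GMN = 81°  [cyclic GMNL, opposite ∠M+∠L]
3. ∠MLN = 64°  [△MNL]
4. ∠MGN = 64°  [same arc MN]
5. ∠GNM = 35°  [△GMN]
6. ∠MKN = 122°  [△MKN]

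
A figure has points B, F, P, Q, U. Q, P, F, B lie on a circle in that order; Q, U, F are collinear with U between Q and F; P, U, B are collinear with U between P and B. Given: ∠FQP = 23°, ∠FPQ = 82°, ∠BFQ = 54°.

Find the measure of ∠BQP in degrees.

∠BQP = 51°

1. ∠PFQ = 75°  [△QPF]
2. ∠BPQ = 54°  [same arc QB]
3. ∠PBQ = 75°  [same arc QP]
4. ∠BQP = 51°  [△QPB]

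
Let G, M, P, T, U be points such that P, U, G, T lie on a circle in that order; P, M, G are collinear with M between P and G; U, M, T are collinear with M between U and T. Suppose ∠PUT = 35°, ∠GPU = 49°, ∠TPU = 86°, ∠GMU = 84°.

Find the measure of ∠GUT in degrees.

∠GUT = 37°

1. ∠GTU = 49°  [same arc UG]
2. ∠TGU = 94°  [cyclic PUGT, opposite ∠P+∠G]
3. ∠GUT = 37°  [△UGT]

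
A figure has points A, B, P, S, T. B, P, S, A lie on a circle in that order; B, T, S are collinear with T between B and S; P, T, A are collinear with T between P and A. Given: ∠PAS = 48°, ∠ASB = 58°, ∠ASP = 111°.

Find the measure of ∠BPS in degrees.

1. ∠APS = 21°  [△PSA]
2. ∠ABS = 21°  [same arc SA]
3. ∠BAS = 101°  [△BSA]
4. ∠BPS = 79°  [cyclic BPSA, opposite ∠P+∠A]

∠BPS = 79°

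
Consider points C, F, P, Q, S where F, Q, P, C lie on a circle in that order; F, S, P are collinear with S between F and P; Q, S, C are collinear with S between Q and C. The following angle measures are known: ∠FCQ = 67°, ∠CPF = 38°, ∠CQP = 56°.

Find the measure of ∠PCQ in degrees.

∠PCQ = 19°

1. ∠CQF = 38°  [same arc FC]
2. ∠CFQ = 75°  [△FQC]
3. ∠CPQ = 105°  [cyclic FQPC, opposite ∠F+∠P]
4. ∠PCQ = 19°  [△QPC]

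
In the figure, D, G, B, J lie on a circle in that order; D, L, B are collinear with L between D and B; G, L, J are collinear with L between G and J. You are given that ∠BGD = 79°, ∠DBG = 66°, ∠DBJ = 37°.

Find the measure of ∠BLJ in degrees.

1. ∠BDG = 35°  [△DGB]
2. ∠BJG = 35°  [same arc GB]
3. ∠BLJ = 108°  [△BLJ]

∠BLJ = 108°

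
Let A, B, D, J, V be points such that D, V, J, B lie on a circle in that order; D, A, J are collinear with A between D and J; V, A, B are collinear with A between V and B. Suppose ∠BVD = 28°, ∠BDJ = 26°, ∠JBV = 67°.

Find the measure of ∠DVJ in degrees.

1. ∠BJD = 28°  [same arc DB]
2. ∠DBJ = 126°  [△DJB]
3. ∠DVJ = 54°  [cyclic DVJB, opposite ∠V+∠B]

∠DVJ = 54°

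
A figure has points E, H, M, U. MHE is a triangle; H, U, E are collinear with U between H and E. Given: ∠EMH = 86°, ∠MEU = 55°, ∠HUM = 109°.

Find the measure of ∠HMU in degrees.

1. ∠HEM = 55°  [U on ray EH]
2. ∠EHM = 39°  [△MHE]
3. ∠MHU = 39°  [U on ray HE]
4. ∠HMU = 32°  [△MHU]

∠HMU = 32°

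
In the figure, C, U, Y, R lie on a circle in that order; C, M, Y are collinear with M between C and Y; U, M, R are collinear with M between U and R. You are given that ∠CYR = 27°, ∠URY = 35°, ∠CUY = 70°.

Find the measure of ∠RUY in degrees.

1. ∠CRY = 110°  [cyclic CUYR, opposite ∠U+∠R]
2. ∠RCY = 43°  [△CYR]
3. ∠RUY = 43°  [same arc YR]

∠RUY = 43°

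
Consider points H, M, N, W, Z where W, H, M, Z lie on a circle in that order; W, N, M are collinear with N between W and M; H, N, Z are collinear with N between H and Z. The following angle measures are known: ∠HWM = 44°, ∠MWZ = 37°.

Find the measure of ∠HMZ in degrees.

∠HMZ = 99°

1. ∠HZM = 44°  [same arc HM]
2. ∠MHZ = 37°  [same arc MZ]
3. ∠HMZ = 99°  [△HMZ]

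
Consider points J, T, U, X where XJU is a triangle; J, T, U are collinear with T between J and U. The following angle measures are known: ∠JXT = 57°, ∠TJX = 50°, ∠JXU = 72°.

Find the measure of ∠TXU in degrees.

∠TXU = 15°

1. ∠JTX = 73°  [△XJT]
2. ∠UJX = 50°  [T on ray JU]
3. ∠JUX = 58°  [△XJU]
4. ∠UTX = 107°  [linear pair at T on JU]
5. ∠TUX = 58°  [T on ray UJ]
6. ∠TXU = 15°  [△XTU]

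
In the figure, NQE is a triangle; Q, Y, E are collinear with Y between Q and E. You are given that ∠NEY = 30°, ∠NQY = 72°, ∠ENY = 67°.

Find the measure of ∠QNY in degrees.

1. ∠EYN = 83°  [△NYE]
2. ∠NYQ = 97°  [linear pair at Y on QE]
3. ∠QNY = 11°  [△NQY]

∠QNY = 11°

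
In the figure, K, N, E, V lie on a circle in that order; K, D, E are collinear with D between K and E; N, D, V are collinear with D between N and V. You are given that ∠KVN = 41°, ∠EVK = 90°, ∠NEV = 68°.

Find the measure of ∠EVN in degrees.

1. ∠KEN = 41°  [same arc KN]
2. ∠ENK = 90°  [cyclic KNEV, opposite ∠N+∠V]
3. ∠EKN = 49°  [△KNE]
4. ∠EVN = 49°  [same arc NE]

∠EVN = 49°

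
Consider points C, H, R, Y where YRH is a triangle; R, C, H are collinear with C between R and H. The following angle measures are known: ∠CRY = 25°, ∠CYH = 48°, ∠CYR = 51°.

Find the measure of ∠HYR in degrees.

1. ∠RCY = 104°  [△YRC]
2. ∠HRY = 25°  [C on ray RH]
3. ∠HCY = 76°  [linear pair at C on RH]
4. ∠CHY = 56°  [△YCH]
5. ∠RHY = 56°  [C on ray HR]
6. ∠HYR = 99°  [△YRH]

∠HYR = 99°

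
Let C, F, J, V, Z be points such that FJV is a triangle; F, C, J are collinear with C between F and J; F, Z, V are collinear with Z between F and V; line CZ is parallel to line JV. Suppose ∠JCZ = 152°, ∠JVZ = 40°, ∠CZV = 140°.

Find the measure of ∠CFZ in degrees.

∠CFZ = 112°

1. ∠FCZ = 28°  [linear pair at C on FJ]
2. ∠CZF = 40°  [linear pair at Z on FV]
3. ∠CFZ = 112°  [△FCZ]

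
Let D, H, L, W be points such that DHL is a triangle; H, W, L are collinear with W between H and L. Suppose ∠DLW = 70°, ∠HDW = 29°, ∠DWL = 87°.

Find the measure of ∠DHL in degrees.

∠DHL = 58°

1. ∠DWH = 93°  [linear pair at W on HL]
2. ∠DHW = 58°  [△DHW]
3. ∠DHL = 58°  [W on ray HL]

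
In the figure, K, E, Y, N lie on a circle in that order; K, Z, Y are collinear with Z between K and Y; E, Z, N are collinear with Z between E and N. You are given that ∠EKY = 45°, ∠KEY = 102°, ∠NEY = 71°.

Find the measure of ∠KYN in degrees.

∠KYN = 31°

1. ∠KNY = 78°  [cyclic KEYN, opposite ∠E+∠N]
2. ∠NKY = 71°  [same arc YN]
3. ∠KYN = 31°  [△KYN]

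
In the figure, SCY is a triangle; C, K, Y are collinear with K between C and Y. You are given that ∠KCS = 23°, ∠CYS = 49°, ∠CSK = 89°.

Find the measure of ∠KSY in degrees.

∠KSY = 19°

1. ∠CKS = 68°  [△SCK]
2. ∠KYS = 49°  [K on ray YC]
3. ∠SKY = 112°  [linear pair at K on CY]
4. ∠KSY = 19°  [△SKY]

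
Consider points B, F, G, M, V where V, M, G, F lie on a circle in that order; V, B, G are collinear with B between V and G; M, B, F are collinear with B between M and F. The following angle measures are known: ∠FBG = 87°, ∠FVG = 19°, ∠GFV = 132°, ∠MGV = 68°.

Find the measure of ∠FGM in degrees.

1. ∠FMG = 19°  [same arc GF]
2. ∠FGV = 29°  [△VGF]
3. ∠GFM = 64°  [△GBF]
4. ∠FGM = 97°  [△MGF]

∠FGM = 97°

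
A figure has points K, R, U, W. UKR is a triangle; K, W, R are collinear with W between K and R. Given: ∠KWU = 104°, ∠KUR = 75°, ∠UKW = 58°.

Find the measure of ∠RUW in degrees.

∠RUW = 57°

1. ∠RWU = 76°  [linear pair at W on KR]
2. ∠RKU = 58°  [W on ray KR]
3. ∠KRU = 47°  [△UKR]
4. ∠URW = 47°  [W on ray RK]
5. ∠RUW = 57°  [△UWR]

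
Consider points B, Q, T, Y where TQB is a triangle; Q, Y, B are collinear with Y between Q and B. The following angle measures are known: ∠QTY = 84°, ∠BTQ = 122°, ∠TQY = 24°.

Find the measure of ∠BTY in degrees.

∠BTY = 38°

1. ∠QYT = 72°  [△TQY]
2. ∠BQT = 24°  [Y on ray QB]
3. ∠BYT = 108°  [linear pair at Y on QB]
4. ∠QBT = 34°  [△TQB]
5. ∠TBY = 34°  [Y on ray BQ]
6. ∠BTY = 38°  [△TYB]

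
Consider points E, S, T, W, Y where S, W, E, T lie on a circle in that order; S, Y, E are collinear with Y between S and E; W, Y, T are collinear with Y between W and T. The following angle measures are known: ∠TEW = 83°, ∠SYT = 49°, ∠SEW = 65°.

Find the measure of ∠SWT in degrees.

1. ∠TSW = 97°  [cyclic SWET, opposite ∠S+∠E]
2. ∠STW = 65°  [same arc SW]
3. ∠SWT = 18°  [△SWT]

∠SWT = 18°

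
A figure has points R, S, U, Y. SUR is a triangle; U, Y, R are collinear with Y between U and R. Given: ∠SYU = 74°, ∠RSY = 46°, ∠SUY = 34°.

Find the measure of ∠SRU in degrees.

∠SRU = 28°

1. ∠RYS = 106°  [linear pair at Y on UR]
2. ∠SRY = 28°  [△SYR]
3. ∠SRU = 28°  [Y on ray RU]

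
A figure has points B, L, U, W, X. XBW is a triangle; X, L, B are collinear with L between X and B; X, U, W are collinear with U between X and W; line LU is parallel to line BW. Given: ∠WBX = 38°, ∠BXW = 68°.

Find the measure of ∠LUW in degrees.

1. ∠BWX = 74°  [△XBW]
2. ∠LUX = 74°  [LU∥BW, corresponding at U]
3. ∠LUW = 106°  [linear pair at U on XW]

∠LUW = 106°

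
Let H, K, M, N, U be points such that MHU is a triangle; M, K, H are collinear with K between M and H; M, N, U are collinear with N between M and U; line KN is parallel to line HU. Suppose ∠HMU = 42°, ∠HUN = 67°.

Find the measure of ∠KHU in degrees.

∠KHU = 71°

1. ∠HUM = 67°  [N on ray UM]
2. ∠MHU = 71°  [△MHU]
3. ∠KHU = 71°  [K on ray HM]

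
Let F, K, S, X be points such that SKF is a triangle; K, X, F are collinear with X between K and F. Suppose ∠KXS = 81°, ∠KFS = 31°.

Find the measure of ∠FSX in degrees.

∠FSX = 50°

1. ∠FXS = 99°  [linear pair at X on KF]
2. ∠SFX = 31°  [X on ray FK]
3. ∠FSX = 50°  [△SXF]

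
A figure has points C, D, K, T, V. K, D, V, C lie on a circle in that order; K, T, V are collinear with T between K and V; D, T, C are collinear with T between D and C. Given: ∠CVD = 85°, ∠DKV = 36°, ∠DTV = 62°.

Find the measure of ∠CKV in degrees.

∠CKV = 59°

1. ∠DCV = 36°  [same arc DV]
2. ∠CDV = 59°  [△DVC]
3. ∠CKV = 59°  [same arc VC]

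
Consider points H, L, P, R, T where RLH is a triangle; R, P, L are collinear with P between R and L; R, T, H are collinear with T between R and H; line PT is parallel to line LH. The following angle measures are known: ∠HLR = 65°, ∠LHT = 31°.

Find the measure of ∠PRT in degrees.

∠PRT = 84°

1. ∠LHR = 31°  [T on ray HR]
2. ∠HRL = 84°  [△RLH]
3. ∠PRT = 84°  [P on RL, T on RH]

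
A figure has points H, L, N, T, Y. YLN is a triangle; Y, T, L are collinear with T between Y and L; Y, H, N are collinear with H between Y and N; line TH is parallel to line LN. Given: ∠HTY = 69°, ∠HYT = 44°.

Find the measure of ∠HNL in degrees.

∠HNL = 67°

1. ∠THY = 67°  [△YTH]
2. ∠NHT = 113°  [linear pair at H on YN]
3. ∠HNL = 67°  [TH∥LN, co-interior at N–H]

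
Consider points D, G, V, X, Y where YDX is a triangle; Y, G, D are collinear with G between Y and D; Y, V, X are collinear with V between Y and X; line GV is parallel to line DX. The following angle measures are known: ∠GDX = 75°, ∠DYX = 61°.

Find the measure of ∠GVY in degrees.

∠GVY = 44°

1. ∠XDY = 75°  [G on ray DY]
2. ∠DXY = 44°  [△YDX]
3. ∠GVY = 44°  [GV∥DX, corresponding at V]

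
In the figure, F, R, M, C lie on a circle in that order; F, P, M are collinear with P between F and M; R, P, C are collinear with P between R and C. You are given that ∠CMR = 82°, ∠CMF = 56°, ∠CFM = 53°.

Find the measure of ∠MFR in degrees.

∠MFR = 45°

1. ∠CFR = 98°  [cyclic FRMC, opposite ∠F+∠M]
2. ∠CRF = 56°  [same arc FC]
3. ∠FCM = 71°  [△FMC]
4. ∠FCR = 26°  [△FRC]
5. ∠FRM = 109°  [cyclic FRMC, opposite ∠R+∠C]
6. ∠FMR = 26°  [same arc FR]
7. ∠MFR = 45°  [△FRM]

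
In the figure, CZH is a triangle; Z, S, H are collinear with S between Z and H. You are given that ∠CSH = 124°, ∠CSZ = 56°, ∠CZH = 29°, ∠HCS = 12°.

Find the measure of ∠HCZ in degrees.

1. ∠CHS = 44°  [△CSH]
2. ∠CHZ = 44°  [S on ray HZ]
3. ∠HCZ = 107°  [△CZH]

∠HCZ = 107°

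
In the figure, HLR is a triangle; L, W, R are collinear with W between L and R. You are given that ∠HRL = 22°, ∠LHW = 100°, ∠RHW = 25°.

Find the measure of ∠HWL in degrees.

1. ∠HRW = 22°  [W on ray RL]
2. ∠HWR = 133°  [△HWR]
3. ∠HWL = 47°  [linear pair at W on LR]

∠HWL = 47°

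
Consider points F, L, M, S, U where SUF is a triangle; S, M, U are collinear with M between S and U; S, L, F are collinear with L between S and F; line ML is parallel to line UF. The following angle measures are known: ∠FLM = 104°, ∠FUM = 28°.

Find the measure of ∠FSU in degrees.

1. ∠MLS = 76°  [linear pair at L on SF]
2. ∠FUS = 28°  [M on ray US]
3. ∠SFU = 76°  [ML∥UF, corresponding at L]
4. ∠FSU = 76°  [△SUF]

∠FSU = 76°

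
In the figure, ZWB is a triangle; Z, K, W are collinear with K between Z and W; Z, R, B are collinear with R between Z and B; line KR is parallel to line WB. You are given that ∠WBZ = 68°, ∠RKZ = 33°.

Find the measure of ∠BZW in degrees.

1. ∠KRZ = 68°  [KR∥WB, corresponding at R]
2. ∠KZR = 79°  [△ZKR]
3. ∠BZW = 79°  [K on ZW, R on ZB]

∠BZW = 79°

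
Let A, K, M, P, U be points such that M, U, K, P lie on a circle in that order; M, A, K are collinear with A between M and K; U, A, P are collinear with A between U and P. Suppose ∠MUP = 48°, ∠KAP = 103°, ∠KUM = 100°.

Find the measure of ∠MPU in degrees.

1. ∠MKP = 48°  [same arc MP]
2. ∠MAP = 77°  [linear pair at A on MK]
3. ∠KPM = 80°  [cyclic MUKP, opposite ∠U+∠P]
4. ∠KMP = 52°  [△MKP]
5. ∠MPU = 51°  [△MAP]

∠MPU = 51°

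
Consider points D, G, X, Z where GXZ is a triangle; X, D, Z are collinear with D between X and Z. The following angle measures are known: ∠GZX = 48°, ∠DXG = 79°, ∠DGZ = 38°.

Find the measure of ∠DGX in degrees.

∠DGX = 15°

1. ∠DZG = 48°  [D on ray ZX]
2. ∠GDZ = 94°  [△GDZ]
3. ∠GDX = 86°  [linear pair at D on XZ]
4. ∠DGX = 15°  [△GXD]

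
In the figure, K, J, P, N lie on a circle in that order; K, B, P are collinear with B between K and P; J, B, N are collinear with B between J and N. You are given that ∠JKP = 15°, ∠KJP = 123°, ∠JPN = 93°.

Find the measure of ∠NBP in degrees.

∠NBP = 114°

1. ∠JNP = 15°  [same arc JP]
2. ∠JPK = 42°  [△KJP]
3. ∠NJP = 72°  [△JPN]
4. ∠JNK = 42°  [same arc KJ]
5. ∠NKP = 72°  [same arc PN]
6. ∠KBN = 66°  [△KBN]
7. ∠NBP = 114°  [linear pair at B on KP]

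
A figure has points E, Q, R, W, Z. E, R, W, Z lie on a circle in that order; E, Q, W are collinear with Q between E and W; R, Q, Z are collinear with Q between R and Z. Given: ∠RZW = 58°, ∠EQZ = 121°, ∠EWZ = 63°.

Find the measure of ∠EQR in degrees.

∠EQR = 59°

1. ∠REW = 58°  [same arc RW]
2. ∠ERZ = 63°  [same arc EZ]
3. ∠EQR = 59°  [△EQR]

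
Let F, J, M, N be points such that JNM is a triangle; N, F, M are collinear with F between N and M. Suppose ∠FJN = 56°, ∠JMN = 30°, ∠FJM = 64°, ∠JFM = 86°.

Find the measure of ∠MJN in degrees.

1. ∠JFN = 94°  [linear pair at F on NM]
2. ∠FNJ = 30°  [△JNF]
3. ∠JNM = 30°  [F on ray NM]
4. ∠MJN = 120°  [△JNM]

∠MJN = 120°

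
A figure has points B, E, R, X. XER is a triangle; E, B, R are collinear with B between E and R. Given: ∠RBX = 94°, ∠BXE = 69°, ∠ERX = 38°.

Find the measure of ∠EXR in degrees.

∠EXR = 117°

1. ∠EBX = 86°  [linear pair at B on ER]
2. ∠BEX = 25°  [△XEB]
3. ∠REX = 25°  [B on ray ER]
4. ∠EXR = 117°  [△XER]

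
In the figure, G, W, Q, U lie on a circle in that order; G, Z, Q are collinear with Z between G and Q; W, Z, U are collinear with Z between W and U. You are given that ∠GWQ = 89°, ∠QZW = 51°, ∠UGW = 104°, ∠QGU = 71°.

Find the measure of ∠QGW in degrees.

1. ∠UQW = 76°  [cyclic GWQU, opposite ∠G+∠Q]
2. ∠QWU = 71°  [same arc QU]
3. ∠QUW = 33°  [△WQU]
4. ∠QGW = 33°  [same arc WQ]

∠QGW = 33°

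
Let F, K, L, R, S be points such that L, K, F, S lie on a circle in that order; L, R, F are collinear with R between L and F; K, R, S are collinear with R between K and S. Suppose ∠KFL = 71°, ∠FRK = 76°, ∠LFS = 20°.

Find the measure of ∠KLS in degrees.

1. ∠KSL = 71°  [same arc LK]
2. ∠LKS = 20°  [same arc LS]
3. ∠KLS = 89°  [△LKS]

∠KLS = 89°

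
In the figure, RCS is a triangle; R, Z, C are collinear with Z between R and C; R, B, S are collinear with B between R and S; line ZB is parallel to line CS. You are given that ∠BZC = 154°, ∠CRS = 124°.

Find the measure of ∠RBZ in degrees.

∠RBZ = 30°

1. ∠BZR = 26°  [linear pair at Z on RC]
2. ∠BRZ = 124°  [Z on RC, B on RS]
3. ∠RBZ = 30°  [△RZB]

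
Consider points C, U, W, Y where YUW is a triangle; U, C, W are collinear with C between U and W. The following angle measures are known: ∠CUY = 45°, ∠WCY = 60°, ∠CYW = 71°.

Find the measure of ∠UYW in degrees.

1. ∠WUY = 45°  [C on ray UW]
2. ∠CWY = 49°  [△YCW]
3. ∠UWY = 49°  [C on ray WU]
4. ∠UYW = 86°  [△YUW]

∠UYW = 86°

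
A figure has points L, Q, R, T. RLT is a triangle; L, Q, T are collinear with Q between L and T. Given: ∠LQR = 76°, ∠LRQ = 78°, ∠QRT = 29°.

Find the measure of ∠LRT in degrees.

∠LRT = 107°

1. ∠QLR = 26°  [△RLQ]
2. ∠RQT = 104°  [linear pair at Q on LT]
3. ∠QTR = 47°  [△RQT]
4. ∠RLT = 26°  [Q on ray LT]
5. ∠LTR = 47°  [Q on ray TL]
6. ∠LRT = 107°  [△RLT]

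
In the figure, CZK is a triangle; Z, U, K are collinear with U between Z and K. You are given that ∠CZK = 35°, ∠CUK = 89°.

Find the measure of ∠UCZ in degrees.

∠UCZ = 54°

1. ∠CZU = 35°  [U on ray ZK]
2. ∠CUZ = 91°  [linear pair at U on ZK]
3. ∠UCZ = 54°  [△CZU]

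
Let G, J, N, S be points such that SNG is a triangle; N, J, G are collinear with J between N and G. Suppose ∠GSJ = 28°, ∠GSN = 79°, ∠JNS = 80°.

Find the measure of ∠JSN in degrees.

1. ∠GNS = 80°  [J on ray NG]
2. ∠NGS = 21°  [△SNG]
3. ∠JGS = 21°  [J on ray GN]
4. ∠GJS = 131°  [△SJG]
5. ∠NJS = 49°  [linear pair at J on NG]
6. ∠JSN = 51°  [△SNJ]

∠JSN = 51°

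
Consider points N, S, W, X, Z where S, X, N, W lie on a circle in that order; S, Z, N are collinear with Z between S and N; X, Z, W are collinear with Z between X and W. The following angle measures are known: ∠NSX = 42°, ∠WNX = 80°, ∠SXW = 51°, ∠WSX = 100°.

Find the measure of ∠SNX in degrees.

1. ∠NWX = 42°  [same arc XN]
2. ∠SZX = 87°  [△SZX]
3. ∠NXW = 58°  [△XNW]
4. ∠NZX = 93°  [linear pair at Z on SN]
5. ∠SNX = 29°  [△XZN]

∠SNX = 29°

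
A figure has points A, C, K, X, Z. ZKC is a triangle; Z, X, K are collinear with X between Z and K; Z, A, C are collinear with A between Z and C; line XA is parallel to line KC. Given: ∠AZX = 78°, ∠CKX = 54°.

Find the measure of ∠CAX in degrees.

1. ∠CZK = 78°  [X on ZK, A on ZC]
2. ∠CKZ = 54°  [X on ray KZ]
3. ∠KCZ = 48°  [△ZKC]
4. ∠XAZ = 48°  [XA∥KC, corresponding at A]
5. ∠CAX = 132°  [linear pair at A on ZC]

∠CAX = 132°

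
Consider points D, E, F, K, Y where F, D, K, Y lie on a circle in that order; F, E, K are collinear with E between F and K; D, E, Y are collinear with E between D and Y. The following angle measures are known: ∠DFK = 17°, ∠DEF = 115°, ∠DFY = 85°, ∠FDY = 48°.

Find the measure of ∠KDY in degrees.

∠KDY = 68°

1. ∠DYK = 17°  [same arc DK]
2. ∠DKY = 95°  [cyclic FDKY, opposite ∠F+∠K]
3. ∠KDY = 68°  [△DKY]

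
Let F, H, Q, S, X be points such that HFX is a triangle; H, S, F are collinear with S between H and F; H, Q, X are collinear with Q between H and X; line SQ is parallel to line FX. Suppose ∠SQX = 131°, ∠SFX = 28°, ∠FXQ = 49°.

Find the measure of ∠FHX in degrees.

∠FHX = 103°

1. ∠HFX = 28°  [S on ray FH]
2. ∠FXH = 49°  [Q on ray XH]
3. ∠FHX = 103°  [△HFX]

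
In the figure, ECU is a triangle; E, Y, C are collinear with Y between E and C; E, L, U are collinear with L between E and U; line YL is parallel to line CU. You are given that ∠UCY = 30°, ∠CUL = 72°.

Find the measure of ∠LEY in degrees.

1. ∠ECU = 30°  [Y on ray CE]
2. ∠CUE = 72°  [L on ray UE]
3. ∠CEU = 78°  [△ECU]
4. ∠LEY = 78°  [Y on EC, L on EU]

∠LEY = 78°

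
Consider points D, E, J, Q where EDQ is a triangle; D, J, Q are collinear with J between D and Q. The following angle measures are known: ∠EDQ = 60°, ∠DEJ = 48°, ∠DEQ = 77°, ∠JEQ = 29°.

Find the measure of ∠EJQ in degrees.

1. ∠EDJ = 60°  [J on ray DQ]
2. ∠DJE = 72°  [△EDJ]
3. ∠EJQ = 108°  [linear pair at J on DQ]

∠EJQ = 108°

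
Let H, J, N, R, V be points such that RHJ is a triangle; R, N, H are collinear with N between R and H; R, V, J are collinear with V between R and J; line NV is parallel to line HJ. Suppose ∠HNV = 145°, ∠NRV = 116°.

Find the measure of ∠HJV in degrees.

1. ∠RNV = 35°  [linear pair at N on RH]
2. ∠NVR = 29°  [△RNV]
3. ∠JVN = 151°  [linear pair at V on RJ]
4. ∠HJV = 29°  [NV∥HJ, co-interior at J–V]

∠HJV = 29°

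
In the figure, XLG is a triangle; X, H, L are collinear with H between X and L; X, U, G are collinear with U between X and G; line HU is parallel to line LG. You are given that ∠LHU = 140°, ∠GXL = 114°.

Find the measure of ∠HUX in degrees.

∠HUX = 26°

1. ∠UHX = 40°  [linear pair at H on XL]
2. ∠HXU = 114°  [H on XL, U on XG]
3. ∠HUX = 26°  [△XHU]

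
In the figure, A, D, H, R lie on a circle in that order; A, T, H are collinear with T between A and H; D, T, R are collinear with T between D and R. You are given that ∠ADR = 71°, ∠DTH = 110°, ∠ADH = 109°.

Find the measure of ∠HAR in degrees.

1. ∠AHR = 71°  [same arc AR]
2. ∠ARH = 71°  [cyclic ADHR, opposite ∠D+∠R]
3. ∠HAR = 38°  [△AHR]

∠HAR = 38°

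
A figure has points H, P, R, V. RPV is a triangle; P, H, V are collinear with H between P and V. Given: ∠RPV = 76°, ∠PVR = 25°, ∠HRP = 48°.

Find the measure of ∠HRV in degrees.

1. ∠HPR = 76°  [H on ray PV]
2. ∠HVR = 25°  [H on ray VP]
3. ∠PHR = 56°  [△RPH]
4. ∠RHV = 124°  [linear pair at H on PV]
5. ∠HRV = 31°  [△RHV]

∠HRV = 31°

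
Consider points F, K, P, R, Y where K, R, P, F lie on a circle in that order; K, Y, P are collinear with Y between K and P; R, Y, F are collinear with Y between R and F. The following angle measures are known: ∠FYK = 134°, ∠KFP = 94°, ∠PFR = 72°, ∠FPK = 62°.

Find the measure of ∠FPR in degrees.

1. ∠FKP = 24°  [△KPF]
2. ∠FRP = 24°  [same arc PF]
3. ∠FPR = 84°  [△RPF]

∠FPR = 84°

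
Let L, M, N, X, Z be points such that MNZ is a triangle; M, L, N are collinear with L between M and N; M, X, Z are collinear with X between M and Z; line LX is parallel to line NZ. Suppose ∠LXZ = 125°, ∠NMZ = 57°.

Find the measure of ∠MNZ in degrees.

∠MNZ = 68°

1. ∠LXM = 55°  [linear pair at X on MZ]
2. ∠LMX = 57°  [L on MN, X on MZ]
3. ∠MLX = 68°  [△MLX]
4. ∠MNZ = 68°  [LX∥NZ, corresponding at L]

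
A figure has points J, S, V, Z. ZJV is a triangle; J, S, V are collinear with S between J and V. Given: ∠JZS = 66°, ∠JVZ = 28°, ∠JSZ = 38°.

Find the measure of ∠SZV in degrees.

1. ∠SVZ = 28°  [S on ray VJ]
2. ∠VSZ = 142°  [linear pair at S on JV]
3. ∠SZV = 10°  [△ZSV]

∠SZV = 10°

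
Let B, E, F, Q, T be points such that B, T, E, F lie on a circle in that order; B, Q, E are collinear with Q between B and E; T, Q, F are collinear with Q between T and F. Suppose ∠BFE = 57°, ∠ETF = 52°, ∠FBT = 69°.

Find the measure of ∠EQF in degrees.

1. ∠EBF = 52°  [same arc EF]
2. ∠FET = 111°  [cyclic BTEF, opposite ∠B+∠E]
3. ∠BEF = 71°  [△BEF]
4. ∠EFT = 17°  [△TEF]
5. ∠EQF = 92°  [△EQF]

∠EQF = 92°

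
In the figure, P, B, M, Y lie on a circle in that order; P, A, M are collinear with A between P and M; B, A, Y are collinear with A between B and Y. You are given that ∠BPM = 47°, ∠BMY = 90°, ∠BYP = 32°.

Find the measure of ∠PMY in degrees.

1. ∠BPY = 90°  [cyclic PBMY, opposite ∠P+∠M]
2. ∠PBY = 58°  [△PBY]
3. ∠PMY = 58°  [same arc PY]

∠PMY = 58°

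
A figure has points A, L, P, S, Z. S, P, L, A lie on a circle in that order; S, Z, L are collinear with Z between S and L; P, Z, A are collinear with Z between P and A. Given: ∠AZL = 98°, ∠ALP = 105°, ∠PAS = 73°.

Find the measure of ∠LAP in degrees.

1. ∠PZS = 98°  [vertical angles at Z]
2. ∠ASP = 75°  [cyclic SPLA, opposite ∠S+∠L]
3. ∠APS = 32°  [△SPA]
4. ∠LSP = 50°  [△SZP]
5. ∠LAP = 50°  [same arc PL]

∠LAP = 50°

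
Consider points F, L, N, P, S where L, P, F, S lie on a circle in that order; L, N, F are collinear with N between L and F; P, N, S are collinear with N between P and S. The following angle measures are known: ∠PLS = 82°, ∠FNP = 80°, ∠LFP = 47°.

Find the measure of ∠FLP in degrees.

1. ∠PFS = 98°  [cyclic LPFS, opposite ∠L+∠F]
2. ∠FPS = 53°  [△PNF]
3. ∠FSP = 29°  [△PFS]
4. ∠FLP = 29°  [same arc PF]

∠FLP = 29°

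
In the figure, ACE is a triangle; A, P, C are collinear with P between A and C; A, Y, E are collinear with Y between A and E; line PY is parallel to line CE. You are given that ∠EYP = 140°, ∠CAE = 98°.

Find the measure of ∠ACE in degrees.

∠ACE = 42°

1. ∠AYP = 40°  [linear pair at Y on AE]
2. ∠PAY = 98°  [P on AC, Y on AE]
3. ∠APY = 42°  [△APY]
4. ∠ACE = 42°  [PY∥CE, corresponding at P]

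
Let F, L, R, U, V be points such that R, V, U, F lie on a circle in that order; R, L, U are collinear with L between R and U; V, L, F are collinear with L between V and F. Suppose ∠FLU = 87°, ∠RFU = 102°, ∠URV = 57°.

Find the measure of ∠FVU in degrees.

∠FVU = 42°

1. ∠RLV = 87°  [vertical angles at L]
2. ∠RVU = 78°  [cyclic RVUF, opposite ∠V+∠F]
3. ∠RUV = 45°  [△RVU]
4. ∠ULV = 93°  [linear pair at L on RU]
5. ∠FVU = 42°  [△VLU]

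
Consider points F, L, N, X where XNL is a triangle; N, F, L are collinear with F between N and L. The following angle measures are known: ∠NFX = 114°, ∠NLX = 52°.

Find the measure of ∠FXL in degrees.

1. ∠LFX = 66°  [linear pair at F on NL]
2. ∠FLX = 52°  [F on ray LN]
3. ∠FXL = 62°  [△XFL]

∠FXL = 62°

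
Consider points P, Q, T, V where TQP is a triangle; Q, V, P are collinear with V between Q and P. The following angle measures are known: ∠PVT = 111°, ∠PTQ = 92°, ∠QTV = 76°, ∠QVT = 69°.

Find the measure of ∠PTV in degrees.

∠PTV = 16°

1. ∠TQV = 35°  [△TQV]
2. ∠PQT = 35°  [V on ray QP]
3. ∠QPT = 53°  [△TQP]
4. ∠TPV = 53°  [V on ray PQ]
5. ∠PTV = 16°  [△TVP]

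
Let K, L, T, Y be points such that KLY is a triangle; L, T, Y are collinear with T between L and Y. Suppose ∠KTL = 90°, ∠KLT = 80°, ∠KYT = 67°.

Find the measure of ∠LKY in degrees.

1. ∠KLY = 80°  [T on ray LY]
2. ∠KYL = 67°  [T on ray YL]
3. ∠LKY = 33°  [△KLY]

∠LKY = 33°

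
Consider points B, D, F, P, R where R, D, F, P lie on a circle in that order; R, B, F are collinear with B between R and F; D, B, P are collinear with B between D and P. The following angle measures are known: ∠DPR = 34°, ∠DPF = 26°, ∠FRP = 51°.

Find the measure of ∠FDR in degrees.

1. ∠DFR = 34°  [same arc RD]
2. ∠DRF = 26°  [same arc DF]
3. ∠FDR = 120°  [△RDF]

∠FDR = 120°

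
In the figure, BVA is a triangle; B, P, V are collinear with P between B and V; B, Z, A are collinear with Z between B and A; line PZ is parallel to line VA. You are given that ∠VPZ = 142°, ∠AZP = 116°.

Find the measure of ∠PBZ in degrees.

1. ∠BPZ = 38°  [linear pair at P on BV]
2. ∠BZP = 64°  [linear pair at Z on BA]
3. ∠PBZ = 78°  [△BPZ]

∠PBZ = 78°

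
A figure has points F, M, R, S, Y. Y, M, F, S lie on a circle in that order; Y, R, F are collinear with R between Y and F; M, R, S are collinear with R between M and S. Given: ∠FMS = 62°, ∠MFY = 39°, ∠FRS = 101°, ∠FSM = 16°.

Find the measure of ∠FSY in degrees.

∠FSY = 55°

1. ∠FYS = 62°  [same arc FS]
2. ∠SFY = 63°  [△FRS]
3. ∠FSY = 55°  [△YFS]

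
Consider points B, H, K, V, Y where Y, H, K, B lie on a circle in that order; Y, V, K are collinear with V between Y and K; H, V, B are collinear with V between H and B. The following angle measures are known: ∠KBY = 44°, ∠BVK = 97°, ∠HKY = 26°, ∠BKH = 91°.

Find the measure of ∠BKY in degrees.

1. ∠KHY = 136°  [cyclic YHKB, opposite ∠H+∠B]
2. ∠HVY = 97°  [vertical angles at V]
3. ∠HYK = 18°  [△YHK]
4. ∠BHY = 65°  [△YVH]
5. ∠BKY = 65°  [same arc YB]

∠BKY = 65°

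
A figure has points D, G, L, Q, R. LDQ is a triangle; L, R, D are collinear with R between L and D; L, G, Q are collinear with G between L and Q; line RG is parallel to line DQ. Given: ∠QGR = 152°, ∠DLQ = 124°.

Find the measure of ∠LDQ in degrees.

1. ∠LGR = 28°  [linear pair at G on LQ]
2. ∠GLR = 124°  [R on LD, G on LQ]
3. ∠GRL = 28°  [△LRG]
4. ∠LDQ = 28°  [RG∥DQ, corresponding at R]

∠LDQ = 28°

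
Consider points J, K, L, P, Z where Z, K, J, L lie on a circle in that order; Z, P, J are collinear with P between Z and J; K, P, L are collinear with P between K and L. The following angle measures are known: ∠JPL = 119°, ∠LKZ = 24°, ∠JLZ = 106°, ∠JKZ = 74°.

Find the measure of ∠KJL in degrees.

1. ∠LJZ = 24°  [same arc ZL]
2. ∠JZL = 50°  [△ZJL]
3. ∠JLK = 37°  [△JPL]
4. ∠JKL = 50°  [same arc JL]
5. ∠KJL = 93°  [△KJL]

∠KJL = 93°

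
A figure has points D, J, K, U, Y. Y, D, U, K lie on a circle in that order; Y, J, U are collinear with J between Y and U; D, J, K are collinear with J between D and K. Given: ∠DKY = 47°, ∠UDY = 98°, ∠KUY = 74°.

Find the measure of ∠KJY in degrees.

∠KJY = 109°

1. ∠UKY = 82°  [cyclic YDUK, opposite ∠D+∠K]
2. ∠KYU = 24°  [△YUK]
3. ∠KJY = 109°  [△YJK]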